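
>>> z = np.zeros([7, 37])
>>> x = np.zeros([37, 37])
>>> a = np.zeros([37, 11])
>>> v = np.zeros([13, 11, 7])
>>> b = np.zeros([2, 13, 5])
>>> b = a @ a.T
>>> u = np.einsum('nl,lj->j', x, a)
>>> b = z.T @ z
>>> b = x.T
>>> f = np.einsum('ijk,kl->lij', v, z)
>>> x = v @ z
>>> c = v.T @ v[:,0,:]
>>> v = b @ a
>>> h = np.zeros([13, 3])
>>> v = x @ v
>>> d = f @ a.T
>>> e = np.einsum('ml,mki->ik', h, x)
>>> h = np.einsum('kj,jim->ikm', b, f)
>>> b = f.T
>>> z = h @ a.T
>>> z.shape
(13, 37, 37)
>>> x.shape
(13, 11, 37)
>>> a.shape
(37, 11)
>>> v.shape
(13, 11, 11)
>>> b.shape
(11, 13, 37)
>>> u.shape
(11,)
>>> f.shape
(37, 13, 11)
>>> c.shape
(7, 11, 7)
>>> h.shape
(13, 37, 11)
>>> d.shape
(37, 13, 37)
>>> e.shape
(37, 11)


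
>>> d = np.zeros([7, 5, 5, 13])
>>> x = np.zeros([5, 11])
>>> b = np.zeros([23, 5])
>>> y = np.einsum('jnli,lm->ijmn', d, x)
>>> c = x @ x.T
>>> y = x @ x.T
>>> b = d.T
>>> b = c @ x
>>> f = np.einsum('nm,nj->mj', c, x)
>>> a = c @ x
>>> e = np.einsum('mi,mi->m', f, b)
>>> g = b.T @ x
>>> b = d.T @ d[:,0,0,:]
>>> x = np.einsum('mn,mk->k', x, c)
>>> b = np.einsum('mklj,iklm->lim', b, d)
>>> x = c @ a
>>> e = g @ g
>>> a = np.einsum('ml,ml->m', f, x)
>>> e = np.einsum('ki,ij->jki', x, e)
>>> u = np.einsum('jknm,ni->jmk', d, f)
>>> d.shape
(7, 5, 5, 13)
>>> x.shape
(5, 11)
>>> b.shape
(5, 7, 13)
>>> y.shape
(5, 5)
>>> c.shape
(5, 5)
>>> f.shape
(5, 11)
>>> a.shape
(5,)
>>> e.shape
(11, 5, 11)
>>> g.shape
(11, 11)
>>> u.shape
(7, 13, 5)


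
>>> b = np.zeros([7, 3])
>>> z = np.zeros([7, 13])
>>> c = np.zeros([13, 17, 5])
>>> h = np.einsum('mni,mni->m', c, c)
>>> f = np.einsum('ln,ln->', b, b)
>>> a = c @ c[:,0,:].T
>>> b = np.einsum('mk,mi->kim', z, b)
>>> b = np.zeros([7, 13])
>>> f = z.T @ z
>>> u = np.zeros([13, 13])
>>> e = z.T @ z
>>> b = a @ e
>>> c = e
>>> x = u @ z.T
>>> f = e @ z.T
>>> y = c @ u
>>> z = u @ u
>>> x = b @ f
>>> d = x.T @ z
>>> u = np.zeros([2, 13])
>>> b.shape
(13, 17, 13)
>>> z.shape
(13, 13)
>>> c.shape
(13, 13)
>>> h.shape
(13,)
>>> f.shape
(13, 7)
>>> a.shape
(13, 17, 13)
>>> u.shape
(2, 13)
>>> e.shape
(13, 13)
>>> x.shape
(13, 17, 7)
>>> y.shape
(13, 13)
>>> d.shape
(7, 17, 13)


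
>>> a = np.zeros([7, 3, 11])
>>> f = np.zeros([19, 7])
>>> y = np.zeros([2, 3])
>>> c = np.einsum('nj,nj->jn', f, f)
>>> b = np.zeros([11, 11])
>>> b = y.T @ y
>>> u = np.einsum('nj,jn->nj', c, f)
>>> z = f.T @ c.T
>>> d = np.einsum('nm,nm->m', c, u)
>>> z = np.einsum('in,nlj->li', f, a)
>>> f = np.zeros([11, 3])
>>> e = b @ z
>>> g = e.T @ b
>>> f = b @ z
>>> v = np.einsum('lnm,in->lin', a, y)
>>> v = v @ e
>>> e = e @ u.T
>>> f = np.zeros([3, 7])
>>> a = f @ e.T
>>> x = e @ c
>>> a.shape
(3, 3)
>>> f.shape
(3, 7)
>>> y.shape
(2, 3)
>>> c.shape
(7, 19)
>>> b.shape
(3, 3)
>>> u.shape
(7, 19)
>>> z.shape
(3, 19)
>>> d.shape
(19,)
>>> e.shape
(3, 7)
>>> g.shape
(19, 3)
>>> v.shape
(7, 2, 19)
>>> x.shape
(3, 19)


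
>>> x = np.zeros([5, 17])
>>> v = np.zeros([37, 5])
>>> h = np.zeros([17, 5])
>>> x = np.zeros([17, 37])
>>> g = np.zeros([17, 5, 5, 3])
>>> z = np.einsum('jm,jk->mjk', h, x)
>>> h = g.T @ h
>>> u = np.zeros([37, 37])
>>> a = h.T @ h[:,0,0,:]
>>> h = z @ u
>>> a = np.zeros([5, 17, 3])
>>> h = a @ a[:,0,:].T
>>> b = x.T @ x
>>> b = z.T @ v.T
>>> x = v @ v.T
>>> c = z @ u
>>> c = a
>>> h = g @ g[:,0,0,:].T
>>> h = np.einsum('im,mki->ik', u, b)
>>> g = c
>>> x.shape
(37, 37)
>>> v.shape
(37, 5)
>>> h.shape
(37, 17)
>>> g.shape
(5, 17, 3)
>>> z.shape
(5, 17, 37)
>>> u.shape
(37, 37)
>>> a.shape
(5, 17, 3)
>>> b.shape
(37, 17, 37)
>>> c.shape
(5, 17, 3)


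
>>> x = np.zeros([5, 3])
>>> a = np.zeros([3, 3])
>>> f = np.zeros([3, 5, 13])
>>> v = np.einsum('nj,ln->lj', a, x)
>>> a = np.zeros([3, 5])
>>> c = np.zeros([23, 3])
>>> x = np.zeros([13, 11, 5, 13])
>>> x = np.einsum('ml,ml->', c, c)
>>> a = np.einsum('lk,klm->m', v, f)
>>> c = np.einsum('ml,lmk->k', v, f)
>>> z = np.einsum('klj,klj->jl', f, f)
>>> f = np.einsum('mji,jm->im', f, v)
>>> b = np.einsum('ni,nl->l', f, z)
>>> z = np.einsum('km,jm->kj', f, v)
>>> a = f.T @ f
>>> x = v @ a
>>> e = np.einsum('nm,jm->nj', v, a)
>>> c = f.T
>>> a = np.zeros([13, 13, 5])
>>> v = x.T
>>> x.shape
(5, 3)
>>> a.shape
(13, 13, 5)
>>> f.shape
(13, 3)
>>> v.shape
(3, 5)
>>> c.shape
(3, 13)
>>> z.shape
(13, 5)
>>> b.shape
(5,)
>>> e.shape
(5, 3)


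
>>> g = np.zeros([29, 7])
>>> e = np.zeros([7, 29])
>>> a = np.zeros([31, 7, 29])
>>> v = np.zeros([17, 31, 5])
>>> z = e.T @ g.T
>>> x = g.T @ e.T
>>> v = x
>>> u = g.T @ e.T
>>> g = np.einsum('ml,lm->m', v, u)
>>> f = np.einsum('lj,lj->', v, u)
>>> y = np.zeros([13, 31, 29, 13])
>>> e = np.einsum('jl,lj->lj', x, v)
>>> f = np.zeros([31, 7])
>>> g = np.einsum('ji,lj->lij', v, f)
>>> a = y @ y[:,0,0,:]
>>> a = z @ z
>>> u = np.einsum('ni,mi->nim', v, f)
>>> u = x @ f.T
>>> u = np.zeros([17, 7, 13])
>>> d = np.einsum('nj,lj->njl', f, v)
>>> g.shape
(31, 7, 7)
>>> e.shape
(7, 7)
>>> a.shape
(29, 29)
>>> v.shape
(7, 7)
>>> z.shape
(29, 29)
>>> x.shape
(7, 7)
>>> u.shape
(17, 7, 13)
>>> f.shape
(31, 7)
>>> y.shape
(13, 31, 29, 13)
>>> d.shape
(31, 7, 7)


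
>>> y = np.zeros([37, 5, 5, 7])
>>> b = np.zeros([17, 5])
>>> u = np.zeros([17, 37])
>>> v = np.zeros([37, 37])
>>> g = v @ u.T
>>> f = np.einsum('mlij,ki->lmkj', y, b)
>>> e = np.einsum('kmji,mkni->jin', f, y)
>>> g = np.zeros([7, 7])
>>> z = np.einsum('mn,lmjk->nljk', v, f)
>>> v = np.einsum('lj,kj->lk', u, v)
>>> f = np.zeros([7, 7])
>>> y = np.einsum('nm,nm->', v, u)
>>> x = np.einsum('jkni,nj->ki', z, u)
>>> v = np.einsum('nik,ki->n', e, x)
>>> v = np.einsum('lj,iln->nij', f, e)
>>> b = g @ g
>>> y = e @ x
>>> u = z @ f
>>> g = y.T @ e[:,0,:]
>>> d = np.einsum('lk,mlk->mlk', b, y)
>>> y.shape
(17, 7, 7)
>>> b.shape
(7, 7)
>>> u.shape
(37, 5, 17, 7)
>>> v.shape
(5, 17, 7)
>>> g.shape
(7, 7, 5)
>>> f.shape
(7, 7)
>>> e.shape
(17, 7, 5)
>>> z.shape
(37, 5, 17, 7)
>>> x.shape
(5, 7)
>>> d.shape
(17, 7, 7)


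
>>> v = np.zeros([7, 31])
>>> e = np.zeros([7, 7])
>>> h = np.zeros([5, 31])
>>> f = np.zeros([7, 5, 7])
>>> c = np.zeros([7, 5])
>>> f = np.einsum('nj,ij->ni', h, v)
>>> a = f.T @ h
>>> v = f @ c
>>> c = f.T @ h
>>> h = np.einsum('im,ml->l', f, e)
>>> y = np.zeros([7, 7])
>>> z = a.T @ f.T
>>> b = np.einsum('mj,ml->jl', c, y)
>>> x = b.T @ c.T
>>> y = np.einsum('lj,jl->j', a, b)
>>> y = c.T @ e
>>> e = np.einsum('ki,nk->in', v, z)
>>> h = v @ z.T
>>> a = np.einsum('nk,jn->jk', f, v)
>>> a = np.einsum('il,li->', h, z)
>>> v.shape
(5, 5)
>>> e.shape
(5, 31)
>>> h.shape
(5, 31)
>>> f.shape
(5, 7)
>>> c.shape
(7, 31)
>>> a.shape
()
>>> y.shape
(31, 7)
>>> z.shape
(31, 5)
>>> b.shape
(31, 7)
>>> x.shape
(7, 7)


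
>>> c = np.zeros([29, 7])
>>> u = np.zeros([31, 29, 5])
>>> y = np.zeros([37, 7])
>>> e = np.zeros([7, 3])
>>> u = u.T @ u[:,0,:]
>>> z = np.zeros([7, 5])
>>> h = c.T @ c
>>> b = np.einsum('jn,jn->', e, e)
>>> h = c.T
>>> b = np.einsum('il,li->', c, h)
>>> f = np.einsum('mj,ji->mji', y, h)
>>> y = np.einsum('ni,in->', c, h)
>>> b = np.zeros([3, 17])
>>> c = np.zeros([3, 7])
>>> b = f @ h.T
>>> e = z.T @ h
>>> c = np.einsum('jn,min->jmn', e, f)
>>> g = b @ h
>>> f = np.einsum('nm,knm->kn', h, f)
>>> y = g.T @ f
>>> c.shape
(5, 37, 29)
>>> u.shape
(5, 29, 5)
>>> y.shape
(29, 7, 7)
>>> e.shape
(5, 29)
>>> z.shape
(7, 5)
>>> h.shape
(7, 29)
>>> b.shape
(37, 7, 7)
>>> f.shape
(37, 7)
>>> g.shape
(37, 7, 29)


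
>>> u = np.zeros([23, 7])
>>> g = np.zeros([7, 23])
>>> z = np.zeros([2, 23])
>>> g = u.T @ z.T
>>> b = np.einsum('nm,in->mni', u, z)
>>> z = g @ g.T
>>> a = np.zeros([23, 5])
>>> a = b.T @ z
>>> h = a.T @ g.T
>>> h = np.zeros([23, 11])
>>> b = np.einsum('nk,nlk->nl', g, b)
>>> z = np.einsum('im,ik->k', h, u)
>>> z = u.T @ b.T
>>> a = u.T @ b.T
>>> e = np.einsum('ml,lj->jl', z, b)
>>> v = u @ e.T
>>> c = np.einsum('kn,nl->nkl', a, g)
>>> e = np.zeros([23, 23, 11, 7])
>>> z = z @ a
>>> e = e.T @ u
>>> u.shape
(23, 7)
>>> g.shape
(7, 2)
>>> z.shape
(7, 7)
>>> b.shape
(7, 23)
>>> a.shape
(7, 7)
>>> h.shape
(23, 11)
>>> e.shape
(7, 11, 23, 7)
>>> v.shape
(23, 23)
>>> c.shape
(7, 7, 2)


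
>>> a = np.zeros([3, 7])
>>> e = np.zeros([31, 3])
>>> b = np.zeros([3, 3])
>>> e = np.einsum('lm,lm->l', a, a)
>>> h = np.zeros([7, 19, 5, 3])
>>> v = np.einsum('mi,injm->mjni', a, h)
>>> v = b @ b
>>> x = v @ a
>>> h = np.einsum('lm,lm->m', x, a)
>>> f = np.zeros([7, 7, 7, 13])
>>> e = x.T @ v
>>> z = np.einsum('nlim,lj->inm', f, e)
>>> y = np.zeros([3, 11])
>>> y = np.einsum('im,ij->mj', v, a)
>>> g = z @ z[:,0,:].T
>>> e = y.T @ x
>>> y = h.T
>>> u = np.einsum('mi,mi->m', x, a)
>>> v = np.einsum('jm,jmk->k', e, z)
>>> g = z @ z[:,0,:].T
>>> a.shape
(3, 7)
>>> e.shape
(7, 7)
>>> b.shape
(3, 3)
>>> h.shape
(7,)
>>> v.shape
(13,)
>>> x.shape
(3, 7)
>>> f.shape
(7, 7, 7, 13)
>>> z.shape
(7, 7, 13)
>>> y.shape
(7,)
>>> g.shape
(7, 7, 7)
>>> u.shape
(3,)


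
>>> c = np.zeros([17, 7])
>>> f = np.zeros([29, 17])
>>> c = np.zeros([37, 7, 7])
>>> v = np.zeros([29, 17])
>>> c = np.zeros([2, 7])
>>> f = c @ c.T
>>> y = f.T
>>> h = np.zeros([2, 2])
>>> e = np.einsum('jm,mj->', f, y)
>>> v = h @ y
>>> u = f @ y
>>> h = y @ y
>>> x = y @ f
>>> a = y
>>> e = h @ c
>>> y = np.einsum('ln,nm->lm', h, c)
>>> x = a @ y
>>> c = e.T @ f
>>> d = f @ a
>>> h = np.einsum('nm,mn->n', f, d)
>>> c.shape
(7, 2)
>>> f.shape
(2, 2)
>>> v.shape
(2, 2)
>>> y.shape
(2, 7)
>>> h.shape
(2,)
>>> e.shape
(2, 7)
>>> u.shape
(2, 2)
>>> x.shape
(2, 7)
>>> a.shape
(2, 2)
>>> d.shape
(2, 2)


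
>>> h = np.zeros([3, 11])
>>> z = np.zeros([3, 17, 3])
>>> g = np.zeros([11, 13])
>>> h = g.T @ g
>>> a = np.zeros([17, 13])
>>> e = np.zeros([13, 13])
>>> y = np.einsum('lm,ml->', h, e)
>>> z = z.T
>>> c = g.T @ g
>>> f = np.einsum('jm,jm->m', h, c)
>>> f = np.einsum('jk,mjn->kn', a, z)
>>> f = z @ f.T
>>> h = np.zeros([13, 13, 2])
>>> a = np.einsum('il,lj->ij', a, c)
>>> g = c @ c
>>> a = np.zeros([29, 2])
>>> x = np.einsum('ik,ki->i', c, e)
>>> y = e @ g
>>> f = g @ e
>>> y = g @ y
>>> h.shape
(13, 13, 2)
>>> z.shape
(3, 17, 3)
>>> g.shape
(13, 13)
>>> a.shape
(29, 2)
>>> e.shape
(13, 13)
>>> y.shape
(13, 13)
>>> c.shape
(13, 13)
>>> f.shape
(13, 13)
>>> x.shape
(13,)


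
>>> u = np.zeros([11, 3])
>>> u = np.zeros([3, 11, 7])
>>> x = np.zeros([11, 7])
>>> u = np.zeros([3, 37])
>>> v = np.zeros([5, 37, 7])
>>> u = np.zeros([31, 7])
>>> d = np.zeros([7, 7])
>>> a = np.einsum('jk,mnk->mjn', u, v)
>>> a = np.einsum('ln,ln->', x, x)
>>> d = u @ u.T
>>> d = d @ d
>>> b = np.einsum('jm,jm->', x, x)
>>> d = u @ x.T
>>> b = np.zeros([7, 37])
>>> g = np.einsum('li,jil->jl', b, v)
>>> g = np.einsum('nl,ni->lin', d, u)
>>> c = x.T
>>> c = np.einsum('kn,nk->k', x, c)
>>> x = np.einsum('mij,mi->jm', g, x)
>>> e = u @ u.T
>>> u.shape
(31, 7)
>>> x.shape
(31, 11)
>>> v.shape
(5, 37, 7)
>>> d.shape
(31, 11)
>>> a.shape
()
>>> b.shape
(7, 37)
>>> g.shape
(11, 7, 31)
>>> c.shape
(11,)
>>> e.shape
(31, 31)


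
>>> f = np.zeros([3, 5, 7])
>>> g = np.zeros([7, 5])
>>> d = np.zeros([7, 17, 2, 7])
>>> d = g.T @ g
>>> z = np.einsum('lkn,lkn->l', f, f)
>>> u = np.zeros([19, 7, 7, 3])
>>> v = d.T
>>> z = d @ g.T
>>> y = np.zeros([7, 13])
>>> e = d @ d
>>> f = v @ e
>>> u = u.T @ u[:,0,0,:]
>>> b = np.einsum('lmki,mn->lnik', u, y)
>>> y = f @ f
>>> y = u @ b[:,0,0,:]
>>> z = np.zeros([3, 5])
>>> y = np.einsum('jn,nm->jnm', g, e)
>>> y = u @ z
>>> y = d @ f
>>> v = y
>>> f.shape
(5, 5)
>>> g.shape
(7, 5)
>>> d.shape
(5, 5)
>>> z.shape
(3, 5)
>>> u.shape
(3, 7, 7, 3)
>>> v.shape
(5, 5)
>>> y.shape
(5, 5)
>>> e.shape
(5, 5)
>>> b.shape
(3, 13, 3, 7)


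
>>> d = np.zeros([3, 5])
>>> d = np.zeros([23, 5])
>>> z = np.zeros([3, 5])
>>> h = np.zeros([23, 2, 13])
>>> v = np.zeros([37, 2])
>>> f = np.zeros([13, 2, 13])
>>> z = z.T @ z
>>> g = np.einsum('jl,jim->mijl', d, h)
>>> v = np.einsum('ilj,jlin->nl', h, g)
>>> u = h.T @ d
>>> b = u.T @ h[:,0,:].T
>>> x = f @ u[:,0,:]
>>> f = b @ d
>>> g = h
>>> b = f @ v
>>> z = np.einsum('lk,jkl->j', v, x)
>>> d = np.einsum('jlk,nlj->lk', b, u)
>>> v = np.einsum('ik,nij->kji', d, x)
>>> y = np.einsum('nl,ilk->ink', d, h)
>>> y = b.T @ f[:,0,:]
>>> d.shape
(2, 2)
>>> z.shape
(13,)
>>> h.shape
(23, 2, 13)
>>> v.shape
(2, 5, 2)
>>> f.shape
(5, 2, 5)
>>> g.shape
(23, 2, 13)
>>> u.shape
(13, 2, 5)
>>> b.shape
(5, 2, 2)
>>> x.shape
(13, 2, 5)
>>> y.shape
(2, 2, 5)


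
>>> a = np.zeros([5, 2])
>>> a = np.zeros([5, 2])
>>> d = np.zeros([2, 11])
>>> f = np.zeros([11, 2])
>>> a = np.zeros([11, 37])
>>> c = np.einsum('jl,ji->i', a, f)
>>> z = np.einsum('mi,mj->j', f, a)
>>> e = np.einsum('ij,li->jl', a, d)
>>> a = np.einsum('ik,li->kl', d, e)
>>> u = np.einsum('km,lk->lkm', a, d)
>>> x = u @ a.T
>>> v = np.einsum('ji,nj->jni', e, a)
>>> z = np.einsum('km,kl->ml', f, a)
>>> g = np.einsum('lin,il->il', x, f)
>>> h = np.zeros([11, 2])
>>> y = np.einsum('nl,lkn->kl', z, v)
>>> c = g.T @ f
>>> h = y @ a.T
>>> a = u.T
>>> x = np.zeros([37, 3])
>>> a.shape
(37, 11, 2)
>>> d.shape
(2, 11)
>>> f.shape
(11, 2)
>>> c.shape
(2, 2)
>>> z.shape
(2, 37)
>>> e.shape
(37, 2)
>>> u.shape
(2, 11, 37)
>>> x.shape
(37, 3)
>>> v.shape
(37, 11, 2)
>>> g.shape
(11, 2)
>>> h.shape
(11, 11)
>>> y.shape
(11, 37)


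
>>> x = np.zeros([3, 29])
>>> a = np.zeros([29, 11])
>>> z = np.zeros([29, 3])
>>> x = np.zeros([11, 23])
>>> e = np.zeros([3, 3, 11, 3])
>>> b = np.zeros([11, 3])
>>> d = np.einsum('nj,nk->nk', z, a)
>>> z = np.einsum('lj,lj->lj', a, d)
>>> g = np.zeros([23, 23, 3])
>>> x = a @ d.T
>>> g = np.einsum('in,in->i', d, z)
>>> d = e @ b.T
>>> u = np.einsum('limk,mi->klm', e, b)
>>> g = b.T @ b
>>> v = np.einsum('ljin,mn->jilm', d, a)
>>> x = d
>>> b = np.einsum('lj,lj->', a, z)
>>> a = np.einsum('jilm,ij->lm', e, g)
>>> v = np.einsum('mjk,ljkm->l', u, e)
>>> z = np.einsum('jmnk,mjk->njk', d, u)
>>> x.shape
(3, 3, 11, 11)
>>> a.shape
(11, 3)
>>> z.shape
(11, 3, 11)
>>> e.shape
(3, 3, 11, 3)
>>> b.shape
()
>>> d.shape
(3, 3, 11, 11)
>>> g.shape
(3, 3)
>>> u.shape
(3, 3, 11)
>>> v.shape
(3,)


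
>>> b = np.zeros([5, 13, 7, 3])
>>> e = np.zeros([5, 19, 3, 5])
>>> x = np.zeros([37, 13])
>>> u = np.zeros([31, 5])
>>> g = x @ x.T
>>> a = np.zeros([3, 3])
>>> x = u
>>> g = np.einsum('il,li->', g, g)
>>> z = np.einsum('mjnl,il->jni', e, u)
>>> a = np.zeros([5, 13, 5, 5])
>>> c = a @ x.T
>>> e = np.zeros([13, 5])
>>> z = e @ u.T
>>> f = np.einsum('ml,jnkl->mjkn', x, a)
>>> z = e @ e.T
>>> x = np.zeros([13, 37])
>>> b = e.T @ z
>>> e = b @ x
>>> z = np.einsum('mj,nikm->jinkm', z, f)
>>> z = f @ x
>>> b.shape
(5, 13)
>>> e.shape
(5, 37)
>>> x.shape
(13, 37)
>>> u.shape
(31, 5)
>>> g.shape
()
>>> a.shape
(5, 13, 5, 5)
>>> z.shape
(31, 5, 5, 37)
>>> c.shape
(5, 13, 5, 31)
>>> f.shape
(31, 5, 5, 13)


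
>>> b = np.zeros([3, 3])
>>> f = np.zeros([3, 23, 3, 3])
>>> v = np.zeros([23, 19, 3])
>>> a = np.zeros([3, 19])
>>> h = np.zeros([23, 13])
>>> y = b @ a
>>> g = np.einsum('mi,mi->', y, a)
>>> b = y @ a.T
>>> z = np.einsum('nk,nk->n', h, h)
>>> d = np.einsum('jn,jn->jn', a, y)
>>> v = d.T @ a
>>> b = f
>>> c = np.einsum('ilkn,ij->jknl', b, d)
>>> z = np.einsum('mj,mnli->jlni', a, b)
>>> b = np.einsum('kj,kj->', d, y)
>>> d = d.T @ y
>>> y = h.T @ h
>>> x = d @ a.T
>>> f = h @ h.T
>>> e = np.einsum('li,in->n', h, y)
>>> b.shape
()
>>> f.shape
(23, 23)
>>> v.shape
(19, 19)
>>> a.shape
(3, 19)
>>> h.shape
(23, 13)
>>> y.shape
(13, 13)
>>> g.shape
()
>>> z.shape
(19, 3, 23, 3)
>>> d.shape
(19, 19)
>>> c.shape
(19, 3, 3, 23)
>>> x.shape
(19, 3)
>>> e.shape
(13,)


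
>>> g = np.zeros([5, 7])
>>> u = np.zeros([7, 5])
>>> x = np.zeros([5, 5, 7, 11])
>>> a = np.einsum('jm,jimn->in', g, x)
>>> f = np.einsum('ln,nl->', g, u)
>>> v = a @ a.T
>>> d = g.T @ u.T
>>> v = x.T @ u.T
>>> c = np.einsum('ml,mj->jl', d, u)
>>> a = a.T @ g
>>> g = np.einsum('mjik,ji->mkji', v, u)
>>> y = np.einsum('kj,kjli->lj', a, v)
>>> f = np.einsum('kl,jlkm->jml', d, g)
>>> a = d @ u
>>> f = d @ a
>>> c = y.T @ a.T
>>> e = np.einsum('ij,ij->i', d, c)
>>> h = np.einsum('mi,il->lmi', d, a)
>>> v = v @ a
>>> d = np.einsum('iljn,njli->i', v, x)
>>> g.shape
(11, 7, 7, 5)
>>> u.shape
(7, 5)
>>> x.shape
(5, 5, 7, 11)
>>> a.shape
(7, 5)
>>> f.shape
(7, 5)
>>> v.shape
(11, 7, 5, 5)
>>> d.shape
(11,)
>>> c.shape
(7, 7)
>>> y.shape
(5, 7)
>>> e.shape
(7,)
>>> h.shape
(5, 7, 7)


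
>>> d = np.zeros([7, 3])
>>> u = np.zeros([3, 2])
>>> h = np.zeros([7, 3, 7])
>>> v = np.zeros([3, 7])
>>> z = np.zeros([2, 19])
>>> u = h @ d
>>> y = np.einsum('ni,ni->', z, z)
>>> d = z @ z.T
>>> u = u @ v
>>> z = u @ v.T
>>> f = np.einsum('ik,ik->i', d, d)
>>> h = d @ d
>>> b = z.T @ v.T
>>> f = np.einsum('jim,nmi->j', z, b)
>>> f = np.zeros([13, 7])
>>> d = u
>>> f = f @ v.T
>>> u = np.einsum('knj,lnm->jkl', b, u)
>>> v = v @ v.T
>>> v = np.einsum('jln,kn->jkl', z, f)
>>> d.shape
(7, 3, 7)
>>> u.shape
(3, 3, 7)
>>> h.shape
(2, 2)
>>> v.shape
(7, 13, 3)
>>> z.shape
(7, 3, 3)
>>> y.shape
()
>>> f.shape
(13, 3)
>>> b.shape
(3, 3, 3)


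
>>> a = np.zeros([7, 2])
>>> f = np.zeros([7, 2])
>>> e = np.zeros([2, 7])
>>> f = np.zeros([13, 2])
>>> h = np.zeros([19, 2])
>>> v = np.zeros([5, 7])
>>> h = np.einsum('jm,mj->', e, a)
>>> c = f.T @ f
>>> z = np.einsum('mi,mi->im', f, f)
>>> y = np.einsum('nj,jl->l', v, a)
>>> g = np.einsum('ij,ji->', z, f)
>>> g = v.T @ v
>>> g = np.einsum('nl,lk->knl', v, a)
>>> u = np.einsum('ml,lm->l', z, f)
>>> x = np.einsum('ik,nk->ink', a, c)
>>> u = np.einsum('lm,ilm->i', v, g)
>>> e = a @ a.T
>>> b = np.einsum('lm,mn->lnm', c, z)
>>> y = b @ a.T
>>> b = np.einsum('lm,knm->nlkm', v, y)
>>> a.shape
(7, 2)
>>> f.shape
(13, 2)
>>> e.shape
(7, 7)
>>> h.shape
()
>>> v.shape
(5, 7)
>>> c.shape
(2, 2)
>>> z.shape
(2, 13)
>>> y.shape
(2, 13, 7)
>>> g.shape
(2, 5, 7)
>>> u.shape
(2,)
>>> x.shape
(7, 2, 2)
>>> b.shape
(13, 5, 2, 7)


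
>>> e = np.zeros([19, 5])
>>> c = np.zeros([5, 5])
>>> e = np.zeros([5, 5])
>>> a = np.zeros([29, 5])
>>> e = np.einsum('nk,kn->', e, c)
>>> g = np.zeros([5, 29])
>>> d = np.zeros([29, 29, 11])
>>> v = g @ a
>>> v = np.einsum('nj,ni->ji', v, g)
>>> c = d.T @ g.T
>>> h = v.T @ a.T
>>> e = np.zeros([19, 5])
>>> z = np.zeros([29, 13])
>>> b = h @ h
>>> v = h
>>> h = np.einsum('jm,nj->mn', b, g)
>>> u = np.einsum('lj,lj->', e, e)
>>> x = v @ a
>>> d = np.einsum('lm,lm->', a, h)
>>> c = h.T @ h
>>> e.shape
(19, 5)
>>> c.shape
(5, 5)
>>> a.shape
(29, 5)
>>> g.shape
(5, 29)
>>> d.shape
()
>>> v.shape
(29, 29)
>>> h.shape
(29, 5)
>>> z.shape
(29, 13)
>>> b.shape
(29, 29)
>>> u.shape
()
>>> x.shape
(29, 5)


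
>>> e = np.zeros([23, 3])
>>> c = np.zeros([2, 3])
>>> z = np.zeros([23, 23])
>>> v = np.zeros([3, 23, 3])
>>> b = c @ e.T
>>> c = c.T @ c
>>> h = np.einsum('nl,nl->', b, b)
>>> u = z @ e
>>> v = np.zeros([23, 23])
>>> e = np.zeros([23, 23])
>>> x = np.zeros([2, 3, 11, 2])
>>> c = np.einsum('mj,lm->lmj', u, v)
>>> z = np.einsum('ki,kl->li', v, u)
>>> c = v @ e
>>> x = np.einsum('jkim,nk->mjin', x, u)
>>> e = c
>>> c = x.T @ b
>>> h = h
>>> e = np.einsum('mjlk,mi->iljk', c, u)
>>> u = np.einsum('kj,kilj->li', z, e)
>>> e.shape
(3, 2, 11, 23)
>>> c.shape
(23, 11, 2, 23)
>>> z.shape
(3, 23)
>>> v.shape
(23, 23)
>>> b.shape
(2, 23)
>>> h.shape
()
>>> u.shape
(11, 2)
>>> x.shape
(2, 2, 11, 23)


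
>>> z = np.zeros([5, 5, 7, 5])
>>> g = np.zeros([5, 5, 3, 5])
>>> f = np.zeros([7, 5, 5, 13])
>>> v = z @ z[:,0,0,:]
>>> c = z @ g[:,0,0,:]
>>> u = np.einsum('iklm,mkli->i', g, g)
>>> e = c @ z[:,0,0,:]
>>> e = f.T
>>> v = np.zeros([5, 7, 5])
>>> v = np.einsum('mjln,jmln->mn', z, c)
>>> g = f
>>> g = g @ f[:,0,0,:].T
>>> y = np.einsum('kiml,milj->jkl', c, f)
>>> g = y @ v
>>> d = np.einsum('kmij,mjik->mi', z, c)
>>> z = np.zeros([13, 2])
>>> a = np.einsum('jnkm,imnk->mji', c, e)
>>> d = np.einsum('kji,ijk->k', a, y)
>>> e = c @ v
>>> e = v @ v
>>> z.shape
(13, 2)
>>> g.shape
(13, 5, 5)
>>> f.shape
(7, 5, 5, 13)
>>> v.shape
(5, 5)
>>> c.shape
(5, 5, 7, 5)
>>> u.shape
(5,)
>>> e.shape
(5, 5)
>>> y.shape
(13, 5, 5)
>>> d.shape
(5,)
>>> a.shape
(5, 5, 13)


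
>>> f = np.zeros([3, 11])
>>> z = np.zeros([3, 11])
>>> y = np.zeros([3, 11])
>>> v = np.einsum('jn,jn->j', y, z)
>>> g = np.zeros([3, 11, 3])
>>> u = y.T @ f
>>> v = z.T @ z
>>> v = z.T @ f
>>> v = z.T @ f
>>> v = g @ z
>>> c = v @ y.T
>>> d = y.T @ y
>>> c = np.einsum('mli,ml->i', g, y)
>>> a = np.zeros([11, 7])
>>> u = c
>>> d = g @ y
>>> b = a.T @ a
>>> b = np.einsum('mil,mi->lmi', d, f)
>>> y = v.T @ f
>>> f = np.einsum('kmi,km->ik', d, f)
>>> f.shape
(11, 3)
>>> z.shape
(3, 11)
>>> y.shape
(11, 11, 11)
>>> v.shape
(3, 11, 11)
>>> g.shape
(3, 11, 3)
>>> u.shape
(3,)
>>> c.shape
(3,)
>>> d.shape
(3, 11, 11)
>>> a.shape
(11, 7)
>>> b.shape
(11, 3, 11)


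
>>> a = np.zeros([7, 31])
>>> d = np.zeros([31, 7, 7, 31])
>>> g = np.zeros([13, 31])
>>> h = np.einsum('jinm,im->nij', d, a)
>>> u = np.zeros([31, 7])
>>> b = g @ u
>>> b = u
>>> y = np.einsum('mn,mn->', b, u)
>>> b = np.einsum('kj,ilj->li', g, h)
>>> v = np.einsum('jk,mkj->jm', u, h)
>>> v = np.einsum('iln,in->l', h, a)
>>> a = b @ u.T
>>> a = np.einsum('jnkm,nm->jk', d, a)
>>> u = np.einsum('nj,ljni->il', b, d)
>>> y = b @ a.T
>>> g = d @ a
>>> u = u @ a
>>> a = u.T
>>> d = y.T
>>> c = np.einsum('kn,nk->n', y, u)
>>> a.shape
(7, 31)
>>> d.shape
(31, 7)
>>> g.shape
(31, 7, 7, 7)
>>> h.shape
(7, 7, 31)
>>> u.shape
(31, 7)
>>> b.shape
(7, 7)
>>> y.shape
(7, 31)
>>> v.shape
(7,)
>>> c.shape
(31,)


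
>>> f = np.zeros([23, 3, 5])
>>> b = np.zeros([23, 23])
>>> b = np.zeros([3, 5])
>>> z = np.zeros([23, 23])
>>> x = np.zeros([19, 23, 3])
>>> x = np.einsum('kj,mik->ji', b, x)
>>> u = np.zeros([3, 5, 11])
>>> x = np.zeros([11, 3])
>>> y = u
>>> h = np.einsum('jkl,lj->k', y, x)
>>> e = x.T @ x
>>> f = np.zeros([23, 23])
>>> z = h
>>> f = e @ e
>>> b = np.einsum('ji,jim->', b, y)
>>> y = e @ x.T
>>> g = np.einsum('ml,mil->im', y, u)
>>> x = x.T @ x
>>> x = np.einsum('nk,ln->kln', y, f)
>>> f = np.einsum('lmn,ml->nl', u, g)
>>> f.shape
(11, 3)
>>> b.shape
()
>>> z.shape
(5,)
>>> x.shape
(11, 3, 3)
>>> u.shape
(3, 5, 11)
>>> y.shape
(3, 11)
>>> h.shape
(5,)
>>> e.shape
(3, 3)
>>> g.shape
(5, 3)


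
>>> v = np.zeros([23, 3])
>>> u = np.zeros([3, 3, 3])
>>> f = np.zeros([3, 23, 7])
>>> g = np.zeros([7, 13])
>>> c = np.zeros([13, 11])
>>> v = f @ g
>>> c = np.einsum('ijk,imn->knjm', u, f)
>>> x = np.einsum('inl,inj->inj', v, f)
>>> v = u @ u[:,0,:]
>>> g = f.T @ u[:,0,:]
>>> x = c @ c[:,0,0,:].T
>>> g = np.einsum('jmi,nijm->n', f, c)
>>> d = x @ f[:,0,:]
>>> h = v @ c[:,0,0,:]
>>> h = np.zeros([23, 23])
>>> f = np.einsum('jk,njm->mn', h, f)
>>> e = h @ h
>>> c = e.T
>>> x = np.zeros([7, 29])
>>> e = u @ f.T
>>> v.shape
(3, 3, 3)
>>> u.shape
(3, 3, 3)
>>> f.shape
(7, 3)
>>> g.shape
(3,)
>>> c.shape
(23, 23)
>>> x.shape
(7, 29)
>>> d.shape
(3, 7, 3, 7)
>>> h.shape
(23, 23)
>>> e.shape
(3, 3, 7)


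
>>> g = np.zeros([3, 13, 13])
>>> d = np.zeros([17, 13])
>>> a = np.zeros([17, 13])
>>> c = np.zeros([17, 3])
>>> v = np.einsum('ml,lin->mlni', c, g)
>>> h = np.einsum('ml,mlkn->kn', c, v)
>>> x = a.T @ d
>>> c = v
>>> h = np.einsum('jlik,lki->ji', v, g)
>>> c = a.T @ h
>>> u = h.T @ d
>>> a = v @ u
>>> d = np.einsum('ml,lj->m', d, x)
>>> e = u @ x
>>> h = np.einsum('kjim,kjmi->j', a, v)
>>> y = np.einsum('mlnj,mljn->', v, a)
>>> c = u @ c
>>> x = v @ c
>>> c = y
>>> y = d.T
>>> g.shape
(3, 13, 13)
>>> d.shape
(17,)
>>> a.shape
(17, 3, 13, 13)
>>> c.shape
()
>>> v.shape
(17, 3, 13, 13)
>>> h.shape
(3,)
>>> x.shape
(17, 3, 13, 13)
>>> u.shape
(13, 13)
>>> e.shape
(13, 13)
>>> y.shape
(17,)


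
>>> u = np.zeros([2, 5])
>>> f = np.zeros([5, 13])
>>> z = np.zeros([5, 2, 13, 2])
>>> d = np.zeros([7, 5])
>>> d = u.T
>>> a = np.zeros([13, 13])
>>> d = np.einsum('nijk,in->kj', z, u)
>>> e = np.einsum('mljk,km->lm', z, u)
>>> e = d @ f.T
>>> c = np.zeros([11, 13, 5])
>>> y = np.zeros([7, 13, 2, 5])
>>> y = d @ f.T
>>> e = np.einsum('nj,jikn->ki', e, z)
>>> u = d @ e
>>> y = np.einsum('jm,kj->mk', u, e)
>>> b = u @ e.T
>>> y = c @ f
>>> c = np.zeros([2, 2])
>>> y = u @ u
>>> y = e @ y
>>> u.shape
(2, 2)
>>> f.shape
(5, 13)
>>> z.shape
(5, 2, 13, 2)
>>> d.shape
(2, 13)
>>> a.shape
(13, 13)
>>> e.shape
(13, 2)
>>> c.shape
(2, 2)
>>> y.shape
(13, 2)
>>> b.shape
(2, 13)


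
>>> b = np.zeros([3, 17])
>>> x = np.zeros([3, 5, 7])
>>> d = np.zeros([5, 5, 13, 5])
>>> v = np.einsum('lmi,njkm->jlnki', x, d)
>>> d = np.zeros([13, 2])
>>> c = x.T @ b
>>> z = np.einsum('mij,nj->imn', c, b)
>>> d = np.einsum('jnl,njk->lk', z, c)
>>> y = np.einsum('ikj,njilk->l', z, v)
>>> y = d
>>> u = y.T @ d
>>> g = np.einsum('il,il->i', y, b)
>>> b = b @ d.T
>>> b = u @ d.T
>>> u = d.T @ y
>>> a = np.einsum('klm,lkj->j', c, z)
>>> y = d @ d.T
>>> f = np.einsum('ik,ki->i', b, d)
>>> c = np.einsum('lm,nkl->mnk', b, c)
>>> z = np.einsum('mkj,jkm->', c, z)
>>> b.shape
(17, 3)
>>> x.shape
(3, 5, 7)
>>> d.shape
(3, 17)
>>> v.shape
(5, 3, 5, 13, 7)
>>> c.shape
(3, 7, 5)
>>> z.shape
()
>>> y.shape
(3, 3)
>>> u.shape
(17, 17)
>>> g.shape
(3,)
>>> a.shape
(3,)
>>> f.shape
(17,)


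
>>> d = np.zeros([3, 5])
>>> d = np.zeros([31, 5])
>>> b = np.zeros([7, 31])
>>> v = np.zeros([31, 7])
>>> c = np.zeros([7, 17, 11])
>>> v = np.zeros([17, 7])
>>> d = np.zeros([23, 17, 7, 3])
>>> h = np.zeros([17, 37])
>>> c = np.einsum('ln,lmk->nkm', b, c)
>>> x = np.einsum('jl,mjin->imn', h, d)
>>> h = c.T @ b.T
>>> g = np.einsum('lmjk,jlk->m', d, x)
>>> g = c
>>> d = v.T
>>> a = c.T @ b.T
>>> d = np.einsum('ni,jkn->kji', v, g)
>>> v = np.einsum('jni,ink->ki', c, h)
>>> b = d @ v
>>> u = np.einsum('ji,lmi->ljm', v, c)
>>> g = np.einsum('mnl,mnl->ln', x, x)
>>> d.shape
(11, 31, 7)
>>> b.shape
(11, 31, 17)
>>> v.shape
(7, 17)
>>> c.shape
(31, 11, 17)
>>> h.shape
(17, 11, 7)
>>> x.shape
(7, 23, 3)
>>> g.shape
(3, 23)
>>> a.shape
(17, 11, 7)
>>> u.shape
(31, 7, 11)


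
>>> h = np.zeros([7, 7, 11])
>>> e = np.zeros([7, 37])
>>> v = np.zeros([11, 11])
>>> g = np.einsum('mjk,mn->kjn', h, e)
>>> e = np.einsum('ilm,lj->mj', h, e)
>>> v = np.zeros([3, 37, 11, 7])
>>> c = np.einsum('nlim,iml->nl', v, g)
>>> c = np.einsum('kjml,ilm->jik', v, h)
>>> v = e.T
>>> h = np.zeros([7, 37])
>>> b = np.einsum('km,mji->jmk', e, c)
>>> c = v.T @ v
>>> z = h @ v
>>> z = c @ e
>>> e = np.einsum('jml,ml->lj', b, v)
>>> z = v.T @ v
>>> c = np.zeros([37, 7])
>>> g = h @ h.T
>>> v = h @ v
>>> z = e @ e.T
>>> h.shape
(7, 37)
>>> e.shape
(11, 7)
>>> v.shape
(7, 11)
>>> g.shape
(7, 7)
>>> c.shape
(37, 7)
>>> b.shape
(7, 37, 11)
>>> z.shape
(11, 11)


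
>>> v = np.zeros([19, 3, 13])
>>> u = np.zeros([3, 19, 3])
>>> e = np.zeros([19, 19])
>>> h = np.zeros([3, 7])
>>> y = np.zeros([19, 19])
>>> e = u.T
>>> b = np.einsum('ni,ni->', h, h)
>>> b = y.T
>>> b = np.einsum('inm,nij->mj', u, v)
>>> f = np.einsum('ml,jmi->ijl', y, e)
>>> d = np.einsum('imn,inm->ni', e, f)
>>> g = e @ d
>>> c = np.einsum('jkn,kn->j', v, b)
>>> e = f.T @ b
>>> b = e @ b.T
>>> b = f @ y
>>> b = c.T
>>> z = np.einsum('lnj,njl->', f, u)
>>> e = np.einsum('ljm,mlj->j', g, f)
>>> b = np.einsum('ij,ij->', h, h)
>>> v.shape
(19, 3, 13)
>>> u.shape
(3, 19, 3)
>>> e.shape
(19,)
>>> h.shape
(3, 7)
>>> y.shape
(19, 19)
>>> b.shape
()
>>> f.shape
(3, 3, 19)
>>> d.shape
(3, 3)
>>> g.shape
(3, 19, 3)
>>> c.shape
(19,)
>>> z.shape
()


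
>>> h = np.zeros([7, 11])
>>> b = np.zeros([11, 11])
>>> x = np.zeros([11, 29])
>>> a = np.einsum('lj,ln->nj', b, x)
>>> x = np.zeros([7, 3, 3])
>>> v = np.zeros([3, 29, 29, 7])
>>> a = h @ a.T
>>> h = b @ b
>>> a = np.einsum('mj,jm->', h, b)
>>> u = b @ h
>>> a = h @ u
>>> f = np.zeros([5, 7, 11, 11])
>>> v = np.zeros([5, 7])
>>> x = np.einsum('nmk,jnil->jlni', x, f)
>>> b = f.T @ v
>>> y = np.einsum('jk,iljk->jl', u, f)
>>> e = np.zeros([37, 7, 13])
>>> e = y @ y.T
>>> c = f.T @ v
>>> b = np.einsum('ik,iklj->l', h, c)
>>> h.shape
(11, 11)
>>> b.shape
(7,)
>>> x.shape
(5, 11, 7, 11)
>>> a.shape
(11, 11)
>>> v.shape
(5, 7)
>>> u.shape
(11, 11)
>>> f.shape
(5, 7, 11, 11)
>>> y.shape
(11, 7)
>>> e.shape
(11, 11)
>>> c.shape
(11, 11, 7, 7)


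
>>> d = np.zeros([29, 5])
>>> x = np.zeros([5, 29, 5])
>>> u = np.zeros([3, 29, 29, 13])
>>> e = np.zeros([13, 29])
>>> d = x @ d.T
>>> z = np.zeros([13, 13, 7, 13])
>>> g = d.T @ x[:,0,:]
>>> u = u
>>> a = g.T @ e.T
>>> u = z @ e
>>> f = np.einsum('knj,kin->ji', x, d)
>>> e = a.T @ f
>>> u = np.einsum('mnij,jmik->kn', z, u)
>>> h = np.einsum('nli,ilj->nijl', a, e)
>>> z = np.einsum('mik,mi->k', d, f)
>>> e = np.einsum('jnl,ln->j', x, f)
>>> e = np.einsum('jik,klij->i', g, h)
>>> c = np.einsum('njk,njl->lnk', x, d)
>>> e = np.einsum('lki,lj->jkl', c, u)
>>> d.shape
(5, 29, 29)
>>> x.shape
(5, 29, 5)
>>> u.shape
(29, 13)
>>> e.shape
(13, 5, 29)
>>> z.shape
(29,)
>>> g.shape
(29, 29, 5)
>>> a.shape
(5, 29, 13)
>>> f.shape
(5, 29)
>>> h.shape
(5, 13, 29, 29)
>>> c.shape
(29, 5, 5)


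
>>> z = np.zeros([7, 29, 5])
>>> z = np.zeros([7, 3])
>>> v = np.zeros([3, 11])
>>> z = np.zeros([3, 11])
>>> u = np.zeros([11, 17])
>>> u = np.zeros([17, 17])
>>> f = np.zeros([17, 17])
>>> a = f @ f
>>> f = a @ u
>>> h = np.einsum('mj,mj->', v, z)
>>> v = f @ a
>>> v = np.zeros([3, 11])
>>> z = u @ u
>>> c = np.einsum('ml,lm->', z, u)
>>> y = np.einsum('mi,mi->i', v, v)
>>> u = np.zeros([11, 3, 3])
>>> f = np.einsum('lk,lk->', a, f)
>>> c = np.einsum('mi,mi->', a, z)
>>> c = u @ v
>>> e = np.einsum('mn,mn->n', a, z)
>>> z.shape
(17, 17)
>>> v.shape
(3, 11)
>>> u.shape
(11, 3, 3)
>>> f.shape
()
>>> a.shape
(17, 17)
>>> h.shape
()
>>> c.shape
(11, 3, 11)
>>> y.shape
(11,)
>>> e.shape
(17,)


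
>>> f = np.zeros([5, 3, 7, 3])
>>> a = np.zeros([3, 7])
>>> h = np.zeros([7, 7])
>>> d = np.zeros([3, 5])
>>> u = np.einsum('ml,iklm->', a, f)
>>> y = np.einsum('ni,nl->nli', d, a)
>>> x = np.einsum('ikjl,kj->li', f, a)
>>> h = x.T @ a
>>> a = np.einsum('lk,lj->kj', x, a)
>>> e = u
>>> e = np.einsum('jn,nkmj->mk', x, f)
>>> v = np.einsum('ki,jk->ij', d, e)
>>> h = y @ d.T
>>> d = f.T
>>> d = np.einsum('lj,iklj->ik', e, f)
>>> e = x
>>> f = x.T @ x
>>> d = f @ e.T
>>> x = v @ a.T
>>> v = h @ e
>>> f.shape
(5, 5)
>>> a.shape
(5, 7)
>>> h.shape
(3, 7, 3)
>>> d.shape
(5, 3)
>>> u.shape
()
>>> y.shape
(3, 7, 5)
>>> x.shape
(5, 5)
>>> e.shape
(3, 5)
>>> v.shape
(3, 7, 5)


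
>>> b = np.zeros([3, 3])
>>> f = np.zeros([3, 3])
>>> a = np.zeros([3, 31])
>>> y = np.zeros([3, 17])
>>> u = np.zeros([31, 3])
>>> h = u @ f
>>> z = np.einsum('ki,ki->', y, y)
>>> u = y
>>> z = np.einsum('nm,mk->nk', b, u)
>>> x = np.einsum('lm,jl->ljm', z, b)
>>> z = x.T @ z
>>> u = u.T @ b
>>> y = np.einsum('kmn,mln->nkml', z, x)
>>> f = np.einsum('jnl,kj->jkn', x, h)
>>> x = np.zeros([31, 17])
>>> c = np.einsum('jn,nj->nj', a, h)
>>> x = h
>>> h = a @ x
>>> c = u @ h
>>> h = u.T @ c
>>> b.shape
(3, 3)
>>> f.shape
(3, 31, 3)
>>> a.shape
(3, 31)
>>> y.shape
(17, 17, 3, 3)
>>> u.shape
(17, 3)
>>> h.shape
(3, 3)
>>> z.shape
(17, 3, 17)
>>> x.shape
(31, 3)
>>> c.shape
(17, 3)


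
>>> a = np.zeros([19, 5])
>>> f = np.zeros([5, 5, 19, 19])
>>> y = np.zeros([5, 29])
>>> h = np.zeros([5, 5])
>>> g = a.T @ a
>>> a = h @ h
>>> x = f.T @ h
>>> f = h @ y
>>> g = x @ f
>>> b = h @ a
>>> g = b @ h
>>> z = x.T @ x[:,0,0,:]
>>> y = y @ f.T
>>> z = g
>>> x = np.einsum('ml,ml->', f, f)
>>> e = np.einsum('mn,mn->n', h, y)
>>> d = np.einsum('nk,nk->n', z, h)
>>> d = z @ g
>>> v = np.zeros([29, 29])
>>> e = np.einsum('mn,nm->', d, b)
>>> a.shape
(5, 5)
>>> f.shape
(5, 29)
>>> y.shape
(5, 5)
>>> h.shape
(5, 5)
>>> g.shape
(5, 5)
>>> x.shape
()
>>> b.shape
(5, 5)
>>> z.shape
(5, 5)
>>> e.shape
()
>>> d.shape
(5, 5)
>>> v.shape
(29, 29)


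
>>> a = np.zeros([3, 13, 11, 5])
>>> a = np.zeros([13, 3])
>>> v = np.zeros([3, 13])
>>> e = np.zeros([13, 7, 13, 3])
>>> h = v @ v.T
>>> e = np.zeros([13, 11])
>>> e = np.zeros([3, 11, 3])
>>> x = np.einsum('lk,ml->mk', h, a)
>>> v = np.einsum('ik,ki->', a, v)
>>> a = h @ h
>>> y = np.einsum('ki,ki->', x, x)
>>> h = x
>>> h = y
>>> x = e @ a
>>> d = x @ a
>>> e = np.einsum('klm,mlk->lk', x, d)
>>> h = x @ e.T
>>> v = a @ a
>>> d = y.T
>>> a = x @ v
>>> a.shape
(3, 11, 3)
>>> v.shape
(3, 3)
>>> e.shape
(11, 3)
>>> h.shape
(3, 11, 11)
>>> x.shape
(3, 11, 3)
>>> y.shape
()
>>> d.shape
()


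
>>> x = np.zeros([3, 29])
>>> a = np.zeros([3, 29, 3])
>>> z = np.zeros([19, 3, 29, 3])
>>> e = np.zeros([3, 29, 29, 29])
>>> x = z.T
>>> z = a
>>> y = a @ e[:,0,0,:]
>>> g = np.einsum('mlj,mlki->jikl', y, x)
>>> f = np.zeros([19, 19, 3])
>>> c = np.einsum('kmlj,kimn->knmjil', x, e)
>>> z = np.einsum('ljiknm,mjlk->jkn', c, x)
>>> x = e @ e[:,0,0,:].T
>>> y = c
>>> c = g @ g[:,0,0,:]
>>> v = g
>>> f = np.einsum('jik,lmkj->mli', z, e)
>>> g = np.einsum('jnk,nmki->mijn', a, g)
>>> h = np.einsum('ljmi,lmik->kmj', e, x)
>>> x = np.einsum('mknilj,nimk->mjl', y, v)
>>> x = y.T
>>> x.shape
(3, 29, 19, 29, 29, 3)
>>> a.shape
(3, 29, 3)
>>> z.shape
(29, 19, 29)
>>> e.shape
(3, 29, 29, 29)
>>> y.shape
(3, 29, 29, 19, 29, 3)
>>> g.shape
(19, 29, 3, 29)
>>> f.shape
(29, 3, 19)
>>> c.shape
(29, 19, 3, 29)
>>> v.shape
(29, 19, 3, 29)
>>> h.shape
(3, 29, 29)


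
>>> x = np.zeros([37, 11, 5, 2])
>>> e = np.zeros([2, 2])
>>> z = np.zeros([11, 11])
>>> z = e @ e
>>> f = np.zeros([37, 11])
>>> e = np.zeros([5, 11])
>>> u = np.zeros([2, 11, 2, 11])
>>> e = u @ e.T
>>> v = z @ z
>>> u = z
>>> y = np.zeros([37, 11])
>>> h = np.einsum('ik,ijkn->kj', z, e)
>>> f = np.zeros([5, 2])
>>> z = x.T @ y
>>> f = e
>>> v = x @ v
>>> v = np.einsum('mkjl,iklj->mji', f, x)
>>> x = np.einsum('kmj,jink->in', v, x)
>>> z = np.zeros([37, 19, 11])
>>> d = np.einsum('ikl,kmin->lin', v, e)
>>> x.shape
(11, 5)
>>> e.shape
(2, 11, 2, 5)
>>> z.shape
(37, 19, 11)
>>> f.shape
(2, 11, 2, 5)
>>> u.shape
(2, 2)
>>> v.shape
(2, 2, 37)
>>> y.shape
(37, 11)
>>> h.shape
(2, 11)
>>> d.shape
(37, 2, 5)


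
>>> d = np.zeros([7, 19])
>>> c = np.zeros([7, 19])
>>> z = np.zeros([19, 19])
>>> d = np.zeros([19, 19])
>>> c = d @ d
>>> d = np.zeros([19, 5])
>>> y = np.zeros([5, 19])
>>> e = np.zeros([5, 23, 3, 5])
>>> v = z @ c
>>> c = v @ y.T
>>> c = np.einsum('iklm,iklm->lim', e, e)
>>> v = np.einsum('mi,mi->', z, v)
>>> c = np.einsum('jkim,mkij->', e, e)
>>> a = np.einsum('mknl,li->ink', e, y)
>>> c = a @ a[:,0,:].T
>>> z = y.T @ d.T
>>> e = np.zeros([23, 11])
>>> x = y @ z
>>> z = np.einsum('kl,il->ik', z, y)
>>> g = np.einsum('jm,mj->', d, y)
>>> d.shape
(19, 5)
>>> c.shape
(19, 3, 19)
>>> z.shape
(5, 19)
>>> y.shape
(5, 19)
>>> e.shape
(23, 11)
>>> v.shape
()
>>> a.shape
(19, 3, 23)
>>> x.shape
(5, 19)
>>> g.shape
()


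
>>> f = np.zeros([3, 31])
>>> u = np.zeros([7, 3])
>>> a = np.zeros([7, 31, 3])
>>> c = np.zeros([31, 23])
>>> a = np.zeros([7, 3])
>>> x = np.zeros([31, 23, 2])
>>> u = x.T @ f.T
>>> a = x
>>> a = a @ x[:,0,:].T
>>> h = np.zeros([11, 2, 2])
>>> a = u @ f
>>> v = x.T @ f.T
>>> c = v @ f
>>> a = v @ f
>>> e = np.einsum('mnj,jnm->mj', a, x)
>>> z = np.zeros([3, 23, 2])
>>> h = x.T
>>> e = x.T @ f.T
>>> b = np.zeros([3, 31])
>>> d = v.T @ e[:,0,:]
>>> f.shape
(3, 31)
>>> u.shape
(2, 23, 3)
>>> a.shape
(2, 23, 31)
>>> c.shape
(2, 23, 31)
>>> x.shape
(31, 23, 2)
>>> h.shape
(2, 23, 31)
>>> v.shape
(2, 23, 3)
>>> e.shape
(2, 23, 3)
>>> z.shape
(3, 23, 2)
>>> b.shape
(3, 31)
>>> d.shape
(3, 23, 3)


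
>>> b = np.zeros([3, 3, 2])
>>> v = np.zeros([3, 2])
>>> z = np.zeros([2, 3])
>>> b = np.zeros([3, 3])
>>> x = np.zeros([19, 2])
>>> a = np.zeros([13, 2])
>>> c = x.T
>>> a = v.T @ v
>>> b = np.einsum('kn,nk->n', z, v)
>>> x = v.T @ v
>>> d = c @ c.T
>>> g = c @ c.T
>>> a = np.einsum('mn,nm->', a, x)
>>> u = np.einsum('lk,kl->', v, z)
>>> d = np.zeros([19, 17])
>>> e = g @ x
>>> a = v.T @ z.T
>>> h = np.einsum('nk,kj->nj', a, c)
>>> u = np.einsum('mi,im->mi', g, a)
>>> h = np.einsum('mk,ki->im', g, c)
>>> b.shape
(3,)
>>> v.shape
(3, 2)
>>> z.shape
(2, 3)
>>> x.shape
(2, 2)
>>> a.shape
(2, 2)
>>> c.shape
(2, 19)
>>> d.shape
(19, 17)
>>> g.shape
(2, 2)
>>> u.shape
(2, 2)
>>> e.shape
(2, 2)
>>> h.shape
(19, 2)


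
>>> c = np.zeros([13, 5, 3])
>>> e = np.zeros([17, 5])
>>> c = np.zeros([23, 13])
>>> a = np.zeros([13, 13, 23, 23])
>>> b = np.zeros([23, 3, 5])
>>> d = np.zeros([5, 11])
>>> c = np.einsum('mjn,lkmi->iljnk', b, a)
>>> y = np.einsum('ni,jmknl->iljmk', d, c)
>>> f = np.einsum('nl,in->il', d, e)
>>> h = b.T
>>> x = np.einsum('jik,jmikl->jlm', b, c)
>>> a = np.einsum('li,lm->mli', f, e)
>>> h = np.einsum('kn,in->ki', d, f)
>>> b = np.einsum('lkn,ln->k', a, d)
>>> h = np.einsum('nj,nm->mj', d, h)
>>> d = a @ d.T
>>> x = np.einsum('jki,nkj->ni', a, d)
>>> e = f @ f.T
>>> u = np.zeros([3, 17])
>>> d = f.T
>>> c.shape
(23, 13, 3, 5, 13)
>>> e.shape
(17, 17)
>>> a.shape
(5, 17, 11)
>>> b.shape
(17,)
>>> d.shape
(11, 17)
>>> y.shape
(11, 13, 23, 13, 3)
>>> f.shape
(17, 11)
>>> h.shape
(17, 11)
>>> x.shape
(5, 11)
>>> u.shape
(3, 17)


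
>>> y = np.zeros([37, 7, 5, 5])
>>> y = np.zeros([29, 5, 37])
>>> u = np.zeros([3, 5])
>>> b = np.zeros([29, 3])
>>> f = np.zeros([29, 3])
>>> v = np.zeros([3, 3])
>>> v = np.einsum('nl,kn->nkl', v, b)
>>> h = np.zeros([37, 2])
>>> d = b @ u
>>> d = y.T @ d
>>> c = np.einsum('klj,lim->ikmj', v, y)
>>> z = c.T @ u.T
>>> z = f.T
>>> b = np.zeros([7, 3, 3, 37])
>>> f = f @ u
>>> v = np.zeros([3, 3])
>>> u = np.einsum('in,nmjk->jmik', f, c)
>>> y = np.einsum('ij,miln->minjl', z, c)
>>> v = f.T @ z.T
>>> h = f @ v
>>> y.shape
(5, 3, 3, 29, 37)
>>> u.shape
(37, 3, 29, 3)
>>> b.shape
(7, 3, 3, 37)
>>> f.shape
(29, 5)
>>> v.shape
(5, 3)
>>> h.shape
(29, 3)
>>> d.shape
(37, 5, 5)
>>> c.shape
(5, 3, 37, 3)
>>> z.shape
(3, 29)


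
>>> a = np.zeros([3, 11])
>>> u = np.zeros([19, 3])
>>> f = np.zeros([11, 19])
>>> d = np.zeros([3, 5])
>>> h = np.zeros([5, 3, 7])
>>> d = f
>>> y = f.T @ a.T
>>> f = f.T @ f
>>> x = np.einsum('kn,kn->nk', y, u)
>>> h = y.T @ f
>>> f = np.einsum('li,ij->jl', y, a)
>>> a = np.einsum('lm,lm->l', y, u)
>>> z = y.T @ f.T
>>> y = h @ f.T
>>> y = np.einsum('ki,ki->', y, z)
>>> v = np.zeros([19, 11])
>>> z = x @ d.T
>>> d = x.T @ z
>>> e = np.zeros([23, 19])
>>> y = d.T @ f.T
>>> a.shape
(19,)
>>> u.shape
(19, 3)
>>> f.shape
(11, 19)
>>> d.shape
(19, 11)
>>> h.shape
(3, 19)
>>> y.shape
(11, 11)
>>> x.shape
(3, 19)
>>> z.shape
(3, 11)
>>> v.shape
(19, 11)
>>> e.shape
(23, 19)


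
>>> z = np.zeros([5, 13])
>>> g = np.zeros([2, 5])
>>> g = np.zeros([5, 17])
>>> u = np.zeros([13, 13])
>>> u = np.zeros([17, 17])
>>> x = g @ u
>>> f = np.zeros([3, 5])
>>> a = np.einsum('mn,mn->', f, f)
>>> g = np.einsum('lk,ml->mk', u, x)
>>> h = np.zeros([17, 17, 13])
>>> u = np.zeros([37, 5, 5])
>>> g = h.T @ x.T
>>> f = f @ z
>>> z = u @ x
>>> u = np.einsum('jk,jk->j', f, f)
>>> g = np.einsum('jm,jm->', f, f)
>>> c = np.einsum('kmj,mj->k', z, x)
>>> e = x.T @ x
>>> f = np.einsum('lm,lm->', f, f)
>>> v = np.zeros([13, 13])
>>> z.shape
(37, 5, 17)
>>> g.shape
()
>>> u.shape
(3,)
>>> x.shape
(5, 17)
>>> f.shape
()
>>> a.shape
()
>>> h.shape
(17, 17, 13)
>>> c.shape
(37,)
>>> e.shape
(17, 17)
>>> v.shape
(13, 13)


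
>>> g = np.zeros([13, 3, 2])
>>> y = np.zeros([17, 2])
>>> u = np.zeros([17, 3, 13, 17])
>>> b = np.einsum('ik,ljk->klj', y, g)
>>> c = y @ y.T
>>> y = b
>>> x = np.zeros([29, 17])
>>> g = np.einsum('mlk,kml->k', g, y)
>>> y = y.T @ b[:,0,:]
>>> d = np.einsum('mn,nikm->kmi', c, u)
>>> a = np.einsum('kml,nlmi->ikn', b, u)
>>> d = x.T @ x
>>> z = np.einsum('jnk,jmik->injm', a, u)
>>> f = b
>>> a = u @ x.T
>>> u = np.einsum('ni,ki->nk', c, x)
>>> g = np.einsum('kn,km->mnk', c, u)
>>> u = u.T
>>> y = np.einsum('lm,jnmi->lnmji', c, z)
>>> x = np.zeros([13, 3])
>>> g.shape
(29, 17, 17)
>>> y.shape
(17, 2, 17, 13, 3)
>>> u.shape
(29, 17)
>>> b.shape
(2, 13, 3)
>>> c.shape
(17, 17)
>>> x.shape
(13, 3)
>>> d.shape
(17, 17)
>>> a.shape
(17, 3, 13, 29)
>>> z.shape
(13, 2, 17, 3)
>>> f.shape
(2, 13, 3)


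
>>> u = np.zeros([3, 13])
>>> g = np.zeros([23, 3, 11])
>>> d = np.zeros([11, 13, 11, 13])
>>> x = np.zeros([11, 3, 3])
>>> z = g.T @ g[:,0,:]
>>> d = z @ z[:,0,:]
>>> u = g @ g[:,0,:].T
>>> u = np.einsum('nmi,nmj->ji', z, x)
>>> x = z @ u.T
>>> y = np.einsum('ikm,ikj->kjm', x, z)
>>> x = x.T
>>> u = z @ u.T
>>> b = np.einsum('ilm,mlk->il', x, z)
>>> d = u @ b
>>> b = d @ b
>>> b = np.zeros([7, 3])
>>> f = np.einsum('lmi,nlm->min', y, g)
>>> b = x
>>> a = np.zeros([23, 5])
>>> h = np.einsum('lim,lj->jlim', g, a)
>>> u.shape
(11, 3, 3)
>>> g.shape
(23, 3, 11)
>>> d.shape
(11, 3, 3)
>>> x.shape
(3, 3, 11)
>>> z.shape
(11, 3, 11)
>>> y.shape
(3, 11, 3)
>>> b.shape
(3, 3, 11)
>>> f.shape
(11, 3, 23)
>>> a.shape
(23, 5)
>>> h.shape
(5, 23, 3, 11)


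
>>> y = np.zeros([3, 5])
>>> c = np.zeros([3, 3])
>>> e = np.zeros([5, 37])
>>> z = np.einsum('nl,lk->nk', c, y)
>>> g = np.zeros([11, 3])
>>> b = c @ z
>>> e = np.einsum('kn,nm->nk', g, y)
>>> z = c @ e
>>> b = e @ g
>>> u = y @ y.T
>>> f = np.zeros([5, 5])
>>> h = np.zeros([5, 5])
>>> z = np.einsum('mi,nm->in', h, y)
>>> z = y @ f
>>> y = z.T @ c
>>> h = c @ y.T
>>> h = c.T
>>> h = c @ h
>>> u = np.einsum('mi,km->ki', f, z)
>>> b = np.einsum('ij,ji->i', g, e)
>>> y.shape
(5, 3)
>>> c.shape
(3, 3)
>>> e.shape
(3, 11)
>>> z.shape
(3, 5)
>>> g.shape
(11, 3)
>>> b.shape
(11,)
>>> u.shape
(3, 5)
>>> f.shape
(5, 5)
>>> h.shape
(3, 3)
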